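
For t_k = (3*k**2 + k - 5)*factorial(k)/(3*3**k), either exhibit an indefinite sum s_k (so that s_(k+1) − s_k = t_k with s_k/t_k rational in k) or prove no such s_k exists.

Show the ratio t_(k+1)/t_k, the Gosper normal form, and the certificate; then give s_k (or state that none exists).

The ratio is (k + 1)*(k + 3*(k + 1)**2 - 4)/(3*(3*k**2 + k - 5)).
A = k/3 + 1/3, B = 1, C = k**2 + k/3 - 5/3.
Solve (k/3 + 1/3)·f(k+1) − (1)·f(k) = k**2 + k/3 - 5/3.
Bound: deg f ≤ 1.
Match coefficients ⇒ f(k) = 3*k + 4.
Certificate R = B(k−1)f/C = 3*(3*k + 4)/(3*k**2 + k - 5) gives s_k = (3*k + 4)*factorial(k)/3**k.
Verify: (3*k**2 + k - 5)*factorial(k)/(3*3**k) matches t_k.

s_k = (3*k + 4)*factorial(k)/3**k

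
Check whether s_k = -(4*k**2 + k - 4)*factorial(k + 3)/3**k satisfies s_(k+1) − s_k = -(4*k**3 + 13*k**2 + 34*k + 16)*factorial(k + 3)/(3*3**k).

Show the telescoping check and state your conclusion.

Valid: the claim telescopes to t_k.

s_(k+1) = -(4*k**2 + 9*k + 1)*factorial(k + 4)/(3*3**k)
s_(k+1) − s_k = -(4*k**3 + 13*k**2 + 34*k + 16)*factorial(k + 3)/(3*3**k)
(s_(k+1) − s_k) − t_k = 0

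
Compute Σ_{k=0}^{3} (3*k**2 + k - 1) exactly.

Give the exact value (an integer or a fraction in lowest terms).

Compute t_(k+1)/t_k: get (k + 3*(k + 1)**2)/(3*k**2 + k - 1).
Take A(k)=1, B(k)=1, C(k)=k**2 + k/3 - 1/3.
Set up (1)·f(k+1) − (1)·f(k) − (k**2 + k/3 - 1/3) = 0.
Bound: deg f ≤ 3.
Coefficient equations give f(k) = k*(k**2 - k - 1)/3.
Get s_k = R·t_k = k*(k**2 - k - 1) with R(k) = B(k−1)f(k)/C(k) = k*(k**2 - k - 1)/(3*k**2 + k - 1).
s_(k+1) − s_k = 3*k**2 + k - 1 = t_k.
Evaluate s at k=4 and k=0: 44 and 0; difference 44.

Σ = 44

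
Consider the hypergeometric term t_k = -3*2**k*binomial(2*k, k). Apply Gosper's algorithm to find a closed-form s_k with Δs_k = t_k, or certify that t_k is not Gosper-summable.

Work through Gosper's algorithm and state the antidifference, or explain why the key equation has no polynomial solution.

no hypergeometric antidifference exists

r(k) = 4*(2*k + 1)/(k + 1) after simplifying.
So A=8*k + 4 and B=k + 1, with C=1.
Set up (8*k + 4)·f(k+1) − (k)·f(k) − (1) = 0.
d = -1 from the (1,1,0) case.
Negative degree bound (-1): no f exists, t_k not Gosper-summable.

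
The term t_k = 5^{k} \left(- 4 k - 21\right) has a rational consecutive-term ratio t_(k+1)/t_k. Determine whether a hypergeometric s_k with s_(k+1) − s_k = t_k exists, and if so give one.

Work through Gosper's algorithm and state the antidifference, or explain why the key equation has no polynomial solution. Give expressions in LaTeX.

s_k = 5^{k} \left(- k - 4\right)

Step 1: r(k) = 5*(4*k + 25)/(4*k + 21).
Normal form (A,B,C) = (5, 1, k + 21/4).
Key eq: (5)·f(k+1) = (1)·f(k) + (k + 21/4).
Bound: deg f ≤ 1.
Match coefficients ⇒ f(k) = (k + 4)/4.
Get s_k = R·t_k = 5**k*(-k - 4) with R(k) = B(k−1)f(k)/C(k) = (k + 4)/(4*k + 21).
Verify: 5**k*(-4*k - 21) matches t_k.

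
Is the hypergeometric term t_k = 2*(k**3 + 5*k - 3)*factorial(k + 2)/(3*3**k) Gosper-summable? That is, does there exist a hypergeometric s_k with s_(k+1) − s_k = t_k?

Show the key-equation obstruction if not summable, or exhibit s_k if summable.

Yes. s_k = 2*k*(k - 2)*factorial(k + 2)/3**k.

t_(k+1)/t_k = (k + 3)*(5*k + (k + 1)**3 + 2)/(3*(k**3 + 5*k - 3)).
Gosper form: A/B · C(k+1)/C(k) with A=k/3 + 1, B=1, C=k**3 + 5*k - 3.
Need (k/3 + 1)·f(k+1) − (1)·f(k) = k**3 + 5*k - 3.
d = 2 from the (1,0,3) case.
Solving with deg f ≤ 2: f(k) = 3*k*(k - 2).
Certificate R = B(k−1)f/C = 3*k*(k - 2)/(k**3 + 5*k - 3) gives s_k = 2*k*(k - 2)*factorial(k + 2)/3**k.
s_(k+1) − s_k = 2*(k**3 + 5*k - 3)*factorial(k + 2)/(3*3**k) = t_k.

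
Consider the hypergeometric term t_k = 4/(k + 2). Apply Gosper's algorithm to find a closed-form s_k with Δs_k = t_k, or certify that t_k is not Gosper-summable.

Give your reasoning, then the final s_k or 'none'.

none (Gosper's algorithm certifies no s_k)

Compute t_(k+1)/t_k: get (k + 2)/(k + 3).
Factor: A=k + 2; B=k + 3; C=1.
Set up (k + 2)·f(k+1) − (k + 2)·f(k) − (1) = 0.
From deg A=1, deg B=1, deg C=0: d=0.
f = c0 ⇒ A·f(k+1) − B(k−1)·f(k) − C = -1. The system {-1 = 0} is inconsistent; no antidifference.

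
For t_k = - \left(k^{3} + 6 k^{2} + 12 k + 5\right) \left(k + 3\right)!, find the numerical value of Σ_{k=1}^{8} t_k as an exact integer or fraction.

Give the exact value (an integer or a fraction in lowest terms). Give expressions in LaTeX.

The ratio is (k**4 + 13*k**3 + 63*k**2 + 132*k + 96)/(k**3 + 6*k**2 + 12*k + 5).
A = k + 4, B = 1, C = k**3 + 6*k**2 + 12*k + 5.
f must satisfy (k + 4)·f(k+1) − (1)·f(k) = k**3 + 6*k**2 + 12*k + 5.
deg f ≤ 2 (via 1,0,3).
Solve for f: f(k) = k**2 + k - 1 (degree 2 ≤ 2).
So s_k = (B(k−1)f/C)·t_k = ((k**2 + k - 1)/(k**3 + 6*k**2 + 12*k + 5))·t_k = -(k**2 + k - 1)*factorial(k + 3).
Check: Δs_k = -(k**3 + 6*k**2 + 12*k + 5)*factorial(k + 3). ✓
Σ_(k=1)^(8) t_k = s_(9) − s_(1) = -42631142400 − (-24) = -42631142376.

Σ = -42631142376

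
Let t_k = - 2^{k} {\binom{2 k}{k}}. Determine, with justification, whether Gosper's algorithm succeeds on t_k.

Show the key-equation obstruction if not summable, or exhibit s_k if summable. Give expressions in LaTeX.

No — key equation has no polynomial f.

Ratio r(k) = 4*(2*k + 1)/(k + 1).
Factor: A=8*k + 4; B=k + 1; C=1.
Key eq: (8*k + 4)·f(k+1) = (k)·f(k) + (1).
Degrees (1,1,0) ⇒ d ≤ -1.
d = -1 < 0 ⇒ no nonzero polynomial f; not summable.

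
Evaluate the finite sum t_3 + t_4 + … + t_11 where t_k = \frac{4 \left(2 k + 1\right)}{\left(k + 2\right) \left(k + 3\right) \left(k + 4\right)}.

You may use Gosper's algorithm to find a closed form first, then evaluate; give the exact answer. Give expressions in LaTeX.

r(k) = (k + 2)*(2*k + 3)/((k + 5)*(2*k + 1)) after simplifying.
Take A(k)=k + 2, B(k)=k + 5, C(k)=k + 1/2.
Solve (k + 2)·f(k+1) − (k + 4)·f(k) = k + 1/2.
From deg A=1, deg B=1, deg C=1: d=2.
Solving with deg f ≤ 2: f(k) = k*(5*k + 1)/24.
Then R = B(k−1)f/C = k*(k + 4)*(5*k + 1)/(12*(2*k + 1)), so s_k = R(k)·t_k = k*(5*k + 1)/(3*(k + 2)*(k + 3)).
Check: Δs_k = 4*(2*k + 1)/(k**3 + 9*k**2 + 26*k + 24). ✓
Evaluate s at k=12 and k=3: 122/105 and 8/15; difference 22/35.

Σ = 22/35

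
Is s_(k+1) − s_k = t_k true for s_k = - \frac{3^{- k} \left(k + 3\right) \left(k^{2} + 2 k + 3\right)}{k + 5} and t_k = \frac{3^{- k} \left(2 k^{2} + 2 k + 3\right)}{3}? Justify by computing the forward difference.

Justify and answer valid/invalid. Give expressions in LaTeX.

Invalid: residual \frac{2 \cdot 3^{- k} \left(- 2 k^{3} - 15 k^{2} - 19 k - 24\right)}{3 \left(k^{2} + 11 k + 30\right)} ≠ 0.

s_(k+1) = -(k + 4)*(2*k + (k + 1)**2 + 5)/(3*3**k*(k + 6))
s_(k+1) − s_k = (2*k**4 + 20*k**3 + 55*k**2 + 55*k + 42)/(3*3**k*(k**2 + 11*k + 30))
(s_(k+1) − s_k) − t_k = 2*(-2*k**3 - 15*k**2 - 19*k - 24)/(3*3**k*(k**2 + 11*k + 30))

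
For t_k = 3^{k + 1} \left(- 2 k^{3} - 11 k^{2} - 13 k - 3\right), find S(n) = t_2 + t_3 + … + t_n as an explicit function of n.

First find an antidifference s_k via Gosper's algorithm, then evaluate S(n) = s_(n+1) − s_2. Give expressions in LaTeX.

The ratio is 3*(2*k**3 + 17*k**2 + 41*k + 29)/(2*k**3 + 11*k**2 + 13*k + 3).
So A=3 and B=1, with C=k**3 + 11*k**2/2 + 13*k/2 + 3/2.
Set up (3)·f(k+1) − (1)·f(k) − (k**3 + 11*k**2/2 + 13*k/2 + 3/2) = 0.
Degrees (0,0,3) ⇒ d ≤ 3.
Solving with deg f ≤ 3: f(k) = k*(k**2 + k - 1)/2.
Then R = B(k−1)f/C = k*(k**2 + k - 1)/(2*k**3 + 11*k**2 + 13*k + 3), so s_k = R(k)·t_k = 3**(k + 1)*k*(-k**2 - k + 1).
Verify: 3**(k + 1)*(-2*k**3 - 11*k**2 - 13*k - 3) matches t_k.
Evaluate: s_(n+1) = 3**(n + 2)*(-n**3 - 4*n**2 - 4*n - 1); subtract s_(2) = -270 ⇒ S(n) = -9*3**n*n**3 - 36*3**n*n**2 - 36*3**n*n - 9*3**n + 270.

S(n) = - 9 \cdot 3^{n} n^{3} - 36 \cdot 3^{n} n^{2} - 36 \cdot 3^{n} n - 9 \cdot 3^{n} + 270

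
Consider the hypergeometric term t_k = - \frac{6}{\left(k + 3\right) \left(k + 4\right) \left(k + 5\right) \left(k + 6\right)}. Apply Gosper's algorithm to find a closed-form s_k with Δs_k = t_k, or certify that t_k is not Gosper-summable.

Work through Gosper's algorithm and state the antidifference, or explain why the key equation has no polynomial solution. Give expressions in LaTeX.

Ratio r(k) = (k + 3)/(k + 7).
Normal form (A,B,C) = (k + 3, k + 7, 1).
f must satisfy (k + 3)·f(k+1) − (k + 6)·f(k) = 1.
deg f ≤ 3 (via 1,1,0).
Solving with deg f ≤ 3: f(k) = k*(k**2 + 12*k + 47)/180.
Get s_k = R·t_k = k*(-k**2 - 12*k - 47)/(30*(k + 3)*(k + 4)*(k + 5)) with R(k) = B(k−1)f(k)/C(k) = k*(k + 6)*(k**2 + 12*k + 47)/180.
s_(k+1) − s_k = -6/(k**4 + 18*k**3 + 119*k**2 + 342*k + 360) = t_k.

s_k = \frac{k \left(- k^{2} - 12 k - 47\right)}{30 \left(k + 3\right) \left(k + 4\right) \left(k + 5\right)}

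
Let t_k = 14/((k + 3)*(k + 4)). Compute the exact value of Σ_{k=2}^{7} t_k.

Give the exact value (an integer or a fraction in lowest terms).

Σ = 84/55

t_(k+1)/t_k = (k + 3)/(k + 5).
Take A(k)=k + 3, B(k)=k + 5, C(k)=1.
f must satisfy (k + 3)·f(k+1) − (k + 4)·f(k) = 1.
deg f ≤ 1 (via 1,1,0).
Coefficient equations give f(k) = k/3.
So s_k = (B(k−1)f/C)·t_k = (k*(k + 4)/3)·t_k = 14*k/(3*(k + 3)).
s_(k+1) − s_k = 14/(k**2 + 7*k + 12) = t_k.
Telescoping: Σ = s_(8) − s_(2) = 112/33 − (28/15) = 84/55.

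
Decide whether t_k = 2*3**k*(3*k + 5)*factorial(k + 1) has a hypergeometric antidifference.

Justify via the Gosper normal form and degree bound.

Step 1: r(k) = 3*(k + 2)*(3*k + 8)/(3*k + 5).
Take A(k)=3*k + 6, B(k)=1, C(k)=k + 5/3.
Set up (3*k + 6)·f(k+1) − (1)·f(k) − (k + 5/3) = 0.
Degrees (1,0,1) ⇒ d ≤ 0.
A polynomial solution: f(k) = 1/3.
Get s_k = R·t_k = 2*3**k*factorial(k + 1) with R(k) = B(k−1)f(k)/C(k) = 1/(3*k + 5).
Check: Δs_k = 2*3**k*(3*k + 5)*factorial(k + 1). ✓

Yes. s_k = 2*3**k*factorial(k + 1).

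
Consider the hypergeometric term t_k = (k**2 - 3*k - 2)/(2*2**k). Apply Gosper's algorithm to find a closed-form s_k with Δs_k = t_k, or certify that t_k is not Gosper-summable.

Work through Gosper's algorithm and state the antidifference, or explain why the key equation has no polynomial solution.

Step 1: r(k) = (k**2 - k - 4)/(2*(k**2 - 3*k - 2)).
Take A(k)=1/2, B(k)=1, C(k)=k**2 - 3*k - 2.
Key eq: (1/2)·f(k+1) = (1)·f(k) + (k**2 - 3*k - 2).
From deg A=0, deg B=0, deg C=2: d=2.
A polynomial solution: f(k) = -2*(k - 2)*(k + 1).
So s_k = (B(k−1)f/C)·t_k = (-2*(k - 2)*(k + 1)/(k**2 - 3*k - 2))·t_k = (-k**2 + k + 2)/2**k.
Check: Δs_k = (k**2 - 3*k - 2)/(2*2**k). ✓

s_k = (-k**2 + k + 2)/2**k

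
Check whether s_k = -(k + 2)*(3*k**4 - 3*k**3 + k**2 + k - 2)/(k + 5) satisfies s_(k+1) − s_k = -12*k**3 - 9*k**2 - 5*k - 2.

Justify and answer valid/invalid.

Invalid: residual 3*(9*k**4 + 72*k**3 + 49*k**2 + 26*k + 12)/(k**2 + 11*k + 30) ≠ 0.

s_(k+1) = k*(-3*k**4 - 18*k**3 - 37*k**2 - 36*k - 18)/(k + 6)
s_(k+1) − s_k = 2*(-6*k**5 - 57*k**4 - 124*k**3 - 90*k**2 - 47*k - 12)/(k**2 + 11*k + 30)
(s_(k+1) − s_k) − t_k = 3*(9*k**4 + 72*k**3 + 49*k**2 + 26*k + 12)/(k**2 + 11*k + 30)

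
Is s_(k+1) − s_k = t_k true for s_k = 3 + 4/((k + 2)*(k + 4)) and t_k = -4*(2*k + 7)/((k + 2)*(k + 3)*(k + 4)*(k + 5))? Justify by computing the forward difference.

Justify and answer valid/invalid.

valid; difference matches t_k

s_(k+1) = 3 + 4/((k + 3)*(k + 5))
s_(k+1) − s_k = 4*(-2*k - 7)/(k**4 + 14*k**3 + 71*k**2 + 154*k + 120)
(s_(k+1) − s_k) − t_k = 0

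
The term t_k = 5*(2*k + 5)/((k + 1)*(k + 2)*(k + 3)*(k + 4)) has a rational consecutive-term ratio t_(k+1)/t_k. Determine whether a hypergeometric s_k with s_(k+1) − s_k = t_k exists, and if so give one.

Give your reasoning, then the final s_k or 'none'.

s_k = 5*k*(k + 4)/(3*(k**2 + 4*k + 3))

The ratio is (k + 1)*(2*k + 7)/((k + 5)*(2*k + 5)).
Take A(k)=k + 1, B(k)=k + 5, C(k)=k + 5/2.
Set up (k + 1)·f(k+1) − (k + 4)·f(k) − (k + 5/2) = 0.
deg f ≤ 3 (via 1,1,1).
A polynomial solution: f(k) = k*(k + 2)*(k + 4)/6.
Get s_k = R·t_k = 5*k*(k + 4)/(3*(k**2 + 4*k + 3)) with R(k) = B(k−1)f(k)/C(k) = k*(k + 2)*(k + 4)**2/(3*(2*k + 5)).
Verify: 5*(2*k + 5)/(k**4 + 10*k**3 + 35*k**2 + 50*k + 24) matches t_k.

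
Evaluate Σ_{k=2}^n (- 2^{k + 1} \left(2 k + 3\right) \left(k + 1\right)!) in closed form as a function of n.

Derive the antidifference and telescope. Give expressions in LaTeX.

S(n) = - 4 \cdot 2^{n} \left(n + 2\right)! + 48

Step 1: r(k) = 2*(k + 2)*(2*k + 5)/(2*k + 3).
Normal form (A,B,C) = (2*k + 4, 1, k + 3/2).
Key eq: (2*k + 4)·f(k+1) = (1)·f(k) + (k + 3/2).
Degrees (1,0,1) ⇒ d ≤ 0.
Solving with deg f ≤ 0: f(k) = 1/2.
Certificate R = B(k−1)f/C = 1/(2*k + 3) gives s_k = -2**(k + 1)*factorial(k + 1).
s_(k+1) − s_k = -2**(k + 1)*(2*k + 3)*factorial(k + 1) = t_k.
s_(n+1) = -2**(n + 2)*factorial(n + 2) and s_(2) = -48, so S(n) = -4*2**n*factorial(n + 2) + 48.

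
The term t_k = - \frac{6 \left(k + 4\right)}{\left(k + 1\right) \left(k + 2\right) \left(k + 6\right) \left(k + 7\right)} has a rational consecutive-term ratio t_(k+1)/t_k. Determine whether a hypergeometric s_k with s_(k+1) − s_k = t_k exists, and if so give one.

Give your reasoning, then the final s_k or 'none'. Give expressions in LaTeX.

s_k = \frac{k \left(- k - 7\right)}{2 \left(k^{2} + 7 k + 6\right)}

Compute t_(k+1)/t_k: get (k + 1)*(k + 5)*(k + 6)/((k + 3)*(k + 4)*(k + 8)).
Gosper form: A/B · C(k+1)/C(k) with A=k + 1, B=k + 8, C=k**4 + 16*k**3 + 95*k**2 + 248*k + 240.
Need (k + 1)·f(k+1) − (k + 7)·f(k) = k**4 + 16*k**3 + 95*k**2 + 248*k + 240.
d = 6 from the (1,1,4) case.
Solve for f: f(k) = k*(k + 2)*(k + 3)*(k + 4)*(k + 5)*(k + 7)/12 (degree 6 ≤ 6).
R(k) = B(k−1)·f(k)/C(k) = k*(k + 2)*(k + 7)**2/(12*(k + 4)); s_k = R·t_k = k*(-k - 7)/(2*(k**2 + 7*k + 6)).
Δs = 6*(-k - 4)/(k**4 + 16*k**3 + 83*k**2 + 152*k + 84), as required.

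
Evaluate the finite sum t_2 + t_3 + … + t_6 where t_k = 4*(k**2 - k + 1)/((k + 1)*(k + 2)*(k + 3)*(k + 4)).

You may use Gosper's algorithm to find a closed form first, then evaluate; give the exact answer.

Σ = 3/20

The ratio is -(k + 1)*(k - (k + 1)**2)/((k + 5)*(k**2 - k + 1)).
So A=k + 1 and B=k + 5, with C=k**2 - k + 1.
Need (k + 1)·f(k+1) − (k + 4)·f(k) = k**2 - k + 1.
Degrees (1,1,2) ⇒ d ≤ 3.
Solve for f: f(k) = k*(k**2 + 5)/6 (degree 3 ≤ 3).
Then R = B(k−1)f/C = k*(k + 4)*(k**2 + 5)/(6*(k**2 - k + 1)), so s_k = R(k)·t_k = 2*k*(k**2 + 5)/(3*(k + 1)*(k + 2)*(k + 3)).
Verify: 4*(k**2 - k + 1)/(k**4 + 10*k**3 + 35*k**2 + 50*k + 24) matches t_k.
Sum = s_(7) − s_(2); s_(7) = 7/20, s_(2) = 1/5 ⇒ 3/20.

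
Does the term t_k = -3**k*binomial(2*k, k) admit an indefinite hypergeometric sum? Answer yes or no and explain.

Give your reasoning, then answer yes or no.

Step 1: r(k) = 6*(2*k + 1)/(k + 1).
Normal form (A,B,C) = (12*k + 6, k + 1, 1).
Key eq: (12*k + 6)·f(k+1) = (k)·f(k) + (1).
Bound: deg f ≤ -1.
Bound -1 < 0, so the key equation has no polynomial solution.

No — t_k has no hypergeometric antidifference.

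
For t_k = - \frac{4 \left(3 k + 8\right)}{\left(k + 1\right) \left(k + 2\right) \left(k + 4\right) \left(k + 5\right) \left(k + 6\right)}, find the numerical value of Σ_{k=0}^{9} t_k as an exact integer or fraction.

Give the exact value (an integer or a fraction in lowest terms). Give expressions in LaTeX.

Σ = -229/1155

r(k) = (k + 1)*(k + 4)*(3*k + 11)/((k + 3)*(k + 7)*(3*k + 8)) after simplifying.
So A=k + 1 and B=k + 7, with C=k**2 + 17*k/3 + 8.
Set up (k + 1)·f(k+1) − (k + 6)·f(k) − (k**2 + 17*k/3 + 8) = 0.
Bound: deg f ≤ 5.
A polynomial solution: f(k) = k*(k + 2)*(k + 3)*(k**2 + 10*k + 29)/60.
R(k) = B(k−1)·f(k)/C(k) = k*(k + 2)*(k + 6)*(k**2 + 10*k + 29)/(20*(3*k + 8)); s_k = R·t_k = k*(-k**2 - 10*k - 29)/(5*(k**3 + 10*k**2 + 29*k + 20)).
Verify: 4*(-3*k - 8)/(k**5 + 18*k**4 + 121*k**3 + 372*k**2 + 508*k + 240) matches t_k.
Sum = s_(10) − s_(0); s_(10) = -229/1155, s_(0) = 0 ⇒ -229/1155.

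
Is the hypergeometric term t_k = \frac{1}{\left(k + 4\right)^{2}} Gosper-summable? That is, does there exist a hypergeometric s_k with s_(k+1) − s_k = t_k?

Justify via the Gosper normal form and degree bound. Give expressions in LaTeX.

No — key equation has no polynomial f.

The ratio is (k + 4)**2/(k + 5)**2.
A = k**2 + 8*k + 16, B = k**2 + 10*k + 25, C = 1.
f must satisfy (k**2 + 8*k + 16)·f(k+1) − (k**2 + 8*k + 16)·f(k) = 1.
d = 0 from the (2,2,0) case.
f = c0 ⇒ A·f(k+1) − B(k−1)·f(k) − C = -1. The system {-1 = 0} is inconsistent; no antidifference.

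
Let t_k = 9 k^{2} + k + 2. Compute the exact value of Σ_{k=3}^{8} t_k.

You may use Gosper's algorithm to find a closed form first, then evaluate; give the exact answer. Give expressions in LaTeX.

The ratio is (k + 9*(k + 1)**2 + 3)/(9*k**2 + k + 2).
Gosper form: A/B · C(k+1)/C(k) with A=1, B=1, C=k**2 + k/9 + 2/9.
Set up (1)·f(k+1) − (1)·f(k) − (k**2 + k/9 + 2/9) = 0.
Bound: deg f ≤ 3.
Match coefficients ⇒ f(k) = k*(3*k**2 - 4*k + 3)/9.
Get s_k = R·t_k = k*(3*k**2 - 4*k + 3) with R(k) = B(k−1)f(k)/C(k) = k*(3*k**2 - 4*k + 3)/(9*k**2 + k + 2).
Δs = 9*k**2 + k + 2, as required.
Telescoping: Σ = s_(9) − s_(3) = 1890 − (54) = 1836.

Σ = 1836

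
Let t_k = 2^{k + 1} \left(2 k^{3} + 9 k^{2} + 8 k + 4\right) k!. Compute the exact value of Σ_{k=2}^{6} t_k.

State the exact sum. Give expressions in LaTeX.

Ratio r(k) = 2*(2*k**4 + 17*k**3 + 47*k**2 + 55*k + 23)/(2*k**3 + 9*k**2 + 8*k + 4).
Factor: A=2*k + 2; B=1; C=k**3 + 9*k**2/2 + 4*k + 2.
Solve (2*k + 2)·f(k+1) − (1)·f(k) = k**3 + 9*k**2/2 + 4*k + 2.
Bound: deg f ≤ 2.
Solving with deg f ≤ 2: f(k) = (k**2 + 2*k - 2)/2.
Get s_k = R·t_k = 2**(k + 1)*(k**2 + 2*k - 2)*factorial(k) with R(k) = B(k−1)f(k)/C(k) = (k**2 + 2*k - 2)/(2*k**3 + 9*k**2 + 8*k + 4).
Δs = 2**(k + 1)*(2*k**3 + 9*k**2 + 8*k + 4)*factorial(k), as required.
Σ_(k=2)^(6) t_k = s_(7) − s_(2) = 78704640 − (96) = 78704544.

Σ = 78704544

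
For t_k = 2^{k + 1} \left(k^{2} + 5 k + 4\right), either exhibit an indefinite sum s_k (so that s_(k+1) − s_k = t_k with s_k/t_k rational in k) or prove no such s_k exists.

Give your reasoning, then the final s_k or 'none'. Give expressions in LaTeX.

The ratio is 2*(k**2 + 7*k + 10)/(k**2 + 5*k + 4).
Take A(k)=2, B(k)=1, C(k)=k**2 + 5*k + 4.
Solve (2)·f(k+1) − (1)·f(k) = k**2 + 5*k + 4.
From deg A=0, deg B=0, deg C=2: d=2.
A polynomial solution: f(k) = k*(k + 1).
Then R = B(k−1)f/C = k/(k + 4), so s_k = R(k)·t_k = 2**(k + 1)*k*(k + 1).
Δs = 2**(k + 1)*(k + 1)*(k + 4), as required.

s_k = 2^{k + 1} k \left(k + 1\right)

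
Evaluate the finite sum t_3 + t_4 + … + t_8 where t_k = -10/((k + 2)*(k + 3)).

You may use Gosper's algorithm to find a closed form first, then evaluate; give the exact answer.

Σ = -12/11

The ratio is (k + 2)/(k + 4).
So A=k + 2 and B=k + 4, with C=1.
Key eq: (k + 2)·f(k+1) = (k + 3)·f(k) + (1).
Degrees (1,1,0) ⇒ d ≤ 1.
Solve for f: f(k) = k/2 (degree 1 ≤ 1).
So s_k = (B(k−1)f/C)·t_k = (k*(k + 3)/2)·t_k = -5*k/(k + 2).
s_(k+1) − s_k = -10/(k**2 + 5*k + 6) = t_k.
Sum = s_(9) − s_(3); s_(9) = -45/11, s_(3) = -3 ⇒ -12/11.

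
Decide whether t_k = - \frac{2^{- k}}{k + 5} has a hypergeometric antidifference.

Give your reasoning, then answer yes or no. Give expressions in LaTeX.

Compute t_(k+1)/t_k: get (k + 5)/(2*(k + 6)).
Take A(k)=k/2 + 5/2, B(k)=k + 6, C(k)=1.
Solve (k/2 + 5/2)·f(k+1) − (k + 5)·f(k) = 1.
d = -1 from the (1,1,0) case.
d = -1 < 0 ⇒ no nonzero polynomial f; not summable.

No — negative degree bound, so no certificate f.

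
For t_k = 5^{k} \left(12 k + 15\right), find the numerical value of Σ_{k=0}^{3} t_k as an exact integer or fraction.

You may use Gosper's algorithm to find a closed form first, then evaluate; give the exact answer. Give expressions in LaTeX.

r(k) = 5*(4*k + 9)/(4*k + 5) after simplifying.
Gosper form: A/B · C(k+1)/C(k) with A=5, B=1, C=k + 5/4.
Need (5)·f(k+1) − (1)·f(k) = k + 5/4.
Bound: deg f ≤ 1.
Match coefficients ⇒ f(k) = k/4.
R(k) = B(k−1)·f(k)/C(k) = k/(4*k + 5); s_k = R·t_k = 3*5**k*k.
Check: Δs_k = 5**k*(12*k + 15). ✓
Evaluate s at k=4 and k=0: 7500 and 0; difference 7500.

Σ = 7500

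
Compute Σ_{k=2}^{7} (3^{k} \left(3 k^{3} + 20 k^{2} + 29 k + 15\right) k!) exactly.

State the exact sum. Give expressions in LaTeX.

Σ = 25395793704

Ratio r(k) = 3*(3*k**4 + 32*k**3 + 107*k**2 + 145*k + 67)/(3*k**3 + 20*k**2 + 29*k + 15).
Normal form (A,B,C) = (3*k + 3, 1, k**3 + 20*k**2/3 + 29*k/3 + 5).
Solve (3*k + 3)·f(k+1) − (1)·f(k) = k**3 + 20*k**2/3 + 29*k/3 + 5.
From deg A=1, deg B=0, deg C=3: d=2.
Match coefficients ⇒ f(k) = k*(k + 4)/3.
R(k) = B(k−1)·f(k)/C(k) = k*(k + 4)/(3*k**3 + 20*k**2 + 29*k + 15); s_k = R·t_k = 3**k*k*(k + 4)*factorial(k).
Δs = 3**k*(3*k**3 + 20*k**2 + 29*k + 15)*factorial(k), as required.
Evaluate s at k=8 and k=2: 25395793920 and 216; difference 25395793704.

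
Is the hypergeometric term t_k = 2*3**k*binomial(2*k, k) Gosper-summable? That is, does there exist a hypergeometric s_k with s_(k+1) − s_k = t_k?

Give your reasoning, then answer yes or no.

r(k) = 6*(2*k + 1)/(k + 1) after simplifying.
So A=12*k + 6 and B=k + 1, with C=1.
f must satisfy (12*k + 6)·f(k+1) − (k)·f(k) = 1.
d = -1 from the (1,1,0) case.
d = -1 < 0 ⇒ no nonzero polynomial f; not summable.

No — negative degree bound, so no certificate f.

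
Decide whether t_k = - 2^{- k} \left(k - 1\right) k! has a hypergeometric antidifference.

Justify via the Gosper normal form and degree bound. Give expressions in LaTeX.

Ratio r(k) = k*(k + 1)/(2*(k - 1)).
Factor: A=k/2 + 1/2; B=1; C=k - 1.
Need (k/2 + 1/2)·f(k+1) − (1)·f(k) = k - 1.
d = 0 from the (1,0,1) case.
A polynomial solution: f(k) = 2.
Then R = B(k−1)f/C = 2/(k - 1), so s_k = R(k)·t_k = -2**(1 - k)*factorial(k).
Δs = -(k - 1)*factorial(k)/2**k, as required.

Yes. s_k = - 2^{1 - k} k!.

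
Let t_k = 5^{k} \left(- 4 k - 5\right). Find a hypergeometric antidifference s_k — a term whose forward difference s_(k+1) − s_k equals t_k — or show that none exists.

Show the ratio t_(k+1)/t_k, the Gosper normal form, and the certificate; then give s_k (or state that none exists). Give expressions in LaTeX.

Compute t_(k+1)/t_k: get 5*(4*k + 9)/(4*k + 5).
A = 5, B = 1, C = k + 5/4.
Solve (5)·f(k+1) − (1)·f(k) = k + 5/4.
Bound: deg f ≤ 1.
A polynomial solution: f(k) = k/4.
Then R = B(k−1)f/C = k/(4*k + 5), so s_k = R(k)·t_k = -5**k*k.
s_(k+1) − s_k = 5**k*(-4*k - 5) = t_k.

s_k = - 5^{k} k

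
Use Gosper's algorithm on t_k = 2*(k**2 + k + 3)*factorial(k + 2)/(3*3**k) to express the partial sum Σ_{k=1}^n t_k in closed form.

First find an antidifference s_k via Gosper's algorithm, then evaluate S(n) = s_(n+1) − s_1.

Ratio r(k) = (k + 3)*(k + (k + 1)**2 + 4)/(3*(k**2 + k + 3)).
So A=k/3 + 1 and B=1, with C=k**2 + k + 3.
Solve (k/3 + 1)·f(k+1) − (1)·f(k) = k**2 + k + 3.
Degrees (1,0,2) ⇒ d ≤ 1.
Solving with deg f ≤ 1: f(k) = 3*k.
So s_k = (B(k−1)f/C)·t_k = (3*k/(k**2 + k + 3))·t_k = 2*k*factorial(k + 2)/3**k.
s_(k+1) − s_k = 2*(k**2 + k + 3)*factorial(k + 2)/(3*3**k) = t_k.
Evaluate: s_(n+1) = 2*3**(-n - 1)*(n + 1)*factorial(n + 3); subtract s_(1) = 4 ⇒ S(n) = -4 + 2*n*factorial(n + 3)/(3*3**n) + 2*factorial(n + 3)/(3*3**n).

S(n) = -4 + 2*n*factorial(n + 3)/(3*3**n) + 2*factorial(n + 3)/(3*3**n)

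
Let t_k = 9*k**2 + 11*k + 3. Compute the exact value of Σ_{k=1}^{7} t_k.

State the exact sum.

Σ = 1589

Step 1: r(k) = (9*k**2 + 29*k + 23)/(9*k**2 + 11*k + 3).
A = 1, B = 1, C = k**2 + 11*k/9 + 1/3.
Key eq: (1)·f(k+1) = (1)·f(k) + (k**2 + 11*k/9 + 1/3).
deg f ≤ 3 (via 0,0,2).
Coefficient equations give f(k) = k*(3*k**2 + k - 1)/9.
Then R = B(k−1)f/C = k*(3*k**2 + k - 1)/(9*k**2 + 11*k + 3), so s_k = R(k)·t_k = k*(3*k**2 + k - 1).
Verify: 9*k**2 + 11*k + 3 matches t_k.
Σ_(k=1)^(7) t_k = s_(8) − s_(1) = 1592 − (3) = 1589.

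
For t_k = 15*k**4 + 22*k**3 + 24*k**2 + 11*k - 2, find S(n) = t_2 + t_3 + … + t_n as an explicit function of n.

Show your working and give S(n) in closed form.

S(n) = 3*n**5 + 13*n**4 + 24*n**3 + 23*n**2 + 7*n - 70

Ratio r(k) = (15*k**4 + 82*k**3 + 180*k**2 + 185*k + 70)/(15*k**4 + 22*k**3 + 24*k**2 + 11*k - 2).
Factor: A=1; B=1; C=k**4 + 22*k**3/15 + 8*k**2/5 + 11*k/15 - 2/15.
Need (1)·f(k+1) − (1)·f(k) = k**4 + 22*k**3/15 + 8*k**2/5 + 11*k/15 - 2/15.
d = 5 from the (0,0,4) case.
A polynomial solution: f(k) = k*(3*k**4 - 2*k**3 + 2*k**2 - k - 4)/15.
Certificate R = B(k−1)f/C = k*(3*k**4 - 2*k**3 + 2*k**2 - k - 4)/(15*k**4 + 22*k**3 + 24*k**2 + 11*k - 2) gives s_k = k*(3*k**4 - 2*k**3 + 2*k**2 - k - 4).
Δs = 15*k**4 + 22*k**3 + 24*k**2 + 11*k - 2, as required.
Evaluate: s_(n+1) = 3*n**5 + 13*n**4 + 24*n**3 + 23*n**2 + 7*n - 2; subtract s_(2) = 68 ⇒ S(n) = 3*n**5 + 13*n**4 + 24*n**3 + 23*n**2 + 7*n - 70.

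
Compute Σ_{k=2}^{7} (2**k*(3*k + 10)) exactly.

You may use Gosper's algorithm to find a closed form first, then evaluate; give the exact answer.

Σ = 7128

The ratio is 2*(3*k + 13)/(3*k + 10).
Gosper form: A/B · C(k+1)/C(k) with A=2, B=1, C=k + 10/3.
Need (2)·f(k+1) − (1)·f(k) = k + 10/3.
Degrees (0,0,1) ⇒ d ≤ 1.
Coefficient equations give f(k) = (3*k + 4)/3.
Get s_k = R·t_k = 2**k*(3*k + 4) with R(k) = B(k−1)f(k)/C(k) = (3*k + 4)/(3*k + 10).
Verify: 2**k*(3*k + 10) matches t_k.
Telescoping: Σ = s_(8) − s_(2) = 7168 − (40) = 7128.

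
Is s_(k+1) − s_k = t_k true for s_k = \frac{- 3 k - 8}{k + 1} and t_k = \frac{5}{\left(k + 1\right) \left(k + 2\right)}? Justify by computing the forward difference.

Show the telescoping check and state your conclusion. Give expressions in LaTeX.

s_(k+1) = (-3*k - 11)/(k + 2)
s_(k+1) − s_k = 5/(k**2 + 3*k + 2)
(s_(k+1) − s_k) − t_k = 0

Valid: the claim telescopes to t_k.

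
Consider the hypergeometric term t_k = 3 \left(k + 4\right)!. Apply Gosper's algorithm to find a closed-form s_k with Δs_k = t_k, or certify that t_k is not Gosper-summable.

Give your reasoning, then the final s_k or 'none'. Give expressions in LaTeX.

no hypergeometric antidifference exists

Compute t_(k+1)/t_k: get k + 5.
Normal form (A,B,C) = (k + 5, 1, 1).
Set up (k + 5)·f(k+1) − (1)·f(k) − (1) = 0.
Bound: deg f ≤ -1.
d = -1 < 0 ⇒ no nonzero polynomial f; not summable.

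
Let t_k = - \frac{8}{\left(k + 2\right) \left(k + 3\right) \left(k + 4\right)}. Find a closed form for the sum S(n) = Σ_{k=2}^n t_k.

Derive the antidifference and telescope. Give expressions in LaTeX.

S(n) = \frac{- n^{2} - 7 n + 8}{5 \left(n^{2} + 7 n + 12\right)}

t_(k+1)/t_k = (k + 2)/(k + 5).
A = k + 2, B = k + 5, C = 1.
Need (k + 2)·f(k+1) − (k + 4)·f(k) = 1.
From deg A=1, deg B=1, deg C=0: d=2.
Solving with deg f ≤ 2: f(k) = k*(k + 5)/12.
Get s_k = R·t_k = 2*k*(-k - 5)/(3*(k + 2)*(k + 3)) with R(k) = B(k−1)f(k)/C(k) = k*(k + 4)*(k + 5)/12.
Check: Δs_k = -8/(k**3 + 9*k**2 + 26*k + 24). ✓
Σ_(k=2)^n t_k = s_(n+1) − s_(2) = (2*(-n**2 - 7*n - 6)/(3*(n**2 + 7*n + 12))) − (-7/15), i.e. (-n**2 - 7*n + 8)/(5*(n**2 + 7*n + 12)).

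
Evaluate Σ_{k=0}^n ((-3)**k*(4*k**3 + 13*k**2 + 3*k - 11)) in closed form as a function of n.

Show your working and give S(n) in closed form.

S(n) = 3*(-3)**n*n**3 + 12*(-3)**n*n**2 + 6*(-3)**n*n - 9*(-3)**n - 2

r(k) = 3*(-4*k**3 - 25*k**2 - 41*k - 9)/(4*k**3 + 13*k**2 + 3*k - 11) after simplifying.
Take A(k)=-3, B(k)=1, C(k)=k**3 + 13*k**2/4 + 3*k/4 - 11/4.
Need (-3)·f(k+1) − (1)·f(k) = k**3 + 13*k**2/4 + 3*k/4 - 11/4.
d = 3 from the (0,0,3) case.
A polynomial solution: f(k) = -(k + 2)*(k**2 - k - 1)/4.
R(k) = B(k−1)·f(k)/C(k) = -(k + 2)*(k**2 - k - 1)/(4*k**3 + 13*k**2 + 3*k - 11); s_k = R·t_k = (-3)**k*(-k**3 - k**2 + 3*k + 2).
Check: Δs_k = (-3)**k*(4*k**3 + 13*k**2 + 3*k - 11). ✓
s_(n+1) = (-3)**(n + 1)*(-n**3 - 4*n**2 - 2*n + 3) and s_(0) = 2, so S(n) = 3*(-3)**n*n**3 + 12*(-3)**n*n**2 + 6*(-3)**n*n - 9*(-3)**n - 2.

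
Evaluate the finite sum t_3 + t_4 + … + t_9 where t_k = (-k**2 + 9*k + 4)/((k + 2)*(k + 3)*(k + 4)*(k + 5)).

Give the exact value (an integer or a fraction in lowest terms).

t_(k+1)/t_k = (k + 2)*(9*k - (k + 1)**2 + 13)/((k + 6)*(-k**2 + 9*k + 4)).
Normal form (A,B,C) = (k + 2, k + 6, k**2 - 9*k - 4).
Need (k + 2)·f(k+1) − (k + 5)·f(k) = k**2 - 9*k - 4.
deg f ≤ 3 (via 1,1,2).
Match coefficients ⇒ f(k) = -k*(k**2 + 21*k + 2)/12.
Certificate R = B(k−1)f/C = -k*(k + 5)*(k**2 + 21*k + 2)/(12*(k**2 - 9*k - 4)) gives s_k = k*(k**2 + 21*k + 2)/(12*(k + 2)*(k + 3)*(k + 4)).
Δs = (-k**2 + 9*k + 4)/(k**4 + 14*k**3 + 71*k**2 + 154*k + 120), as required.
Sum = s_(10) − s_(3); s_(10) = 5/42, s_(3) = 37/420 ⇒ 13/420.

Σ = 13/420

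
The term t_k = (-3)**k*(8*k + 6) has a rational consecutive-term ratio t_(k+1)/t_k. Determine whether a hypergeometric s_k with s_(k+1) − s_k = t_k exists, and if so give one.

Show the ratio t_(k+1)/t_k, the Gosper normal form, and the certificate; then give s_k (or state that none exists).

s_k = -2*(-3)**k*k

r(k) = 3*(-4*k - 7)/(4*k + 3) after simplifying.
Take A(k)=-3, B(k)=1, C(k)=k + 3/4.
Set up (-3)·f(k+1) − (1)·f(k) − (k + 3/4) = 0.
Bound: deg f ≤ 1.
A polynomial solution: f(k) = -k/4.
Certificate R = B(k−1)f/C = -k/(4*k + 3) gives s_k = -2*(-3)**k*k.
Δs = (-3)**k*(8*k + 6), as required.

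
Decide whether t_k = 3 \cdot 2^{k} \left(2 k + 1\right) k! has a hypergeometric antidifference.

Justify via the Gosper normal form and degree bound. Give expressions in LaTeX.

Yes. s_k = 3 \cdot 2^{k} k!.

The ratio is 2*(k + 1)*(2*k + 3)/(2*k + 1).
Gosper form: A/B · C(k+1)/C(k) with A=2*k + 2, B=1, C=k + 1/2.
Solve (2*k + 2)·f(k+1) − (1)·f(k) = k + 1/2.
Degrees (1,0,1) ⇒ d ≤ 0.
Solving with deg f ≤ 0: f(k) = 1/2.
So s_k = (B(k−1)f/C)·t_k = (1/(2*k + 1))·t_k = 3*2**k*factorial(k).
s_(k+1) − s_k = 3*2**k*(2*k + 1)*factorial(k) = t_k.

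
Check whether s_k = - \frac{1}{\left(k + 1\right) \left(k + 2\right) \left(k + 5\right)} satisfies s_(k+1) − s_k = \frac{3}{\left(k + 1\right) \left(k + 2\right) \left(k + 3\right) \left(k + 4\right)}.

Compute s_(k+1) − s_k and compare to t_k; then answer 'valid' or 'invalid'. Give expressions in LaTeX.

s_(k+1) = -1/((k + 2)*(k + 3)*(k + 6))
s_(k+1) − s_k = (3*k + 13)/(k**5 + 17*k**4 + 107*k**3 + 307*k**2 + 396*k + 180)
(s_(k+1) − s_k) − t_k = 2*(-4*k - 19)/(k**6 + 21*k**5 + 175*k**4 + 735*k**3 + 1624*k**2 + 1764*k + 720)

Invalid: residual \frac{2 \left(- 4 k - 19\right)}{k^{6} + 21 k^{5} + 175 k^{4} + 735 k^{3} + 1624 k^{2} + 1764 k + 720} ≠ 0.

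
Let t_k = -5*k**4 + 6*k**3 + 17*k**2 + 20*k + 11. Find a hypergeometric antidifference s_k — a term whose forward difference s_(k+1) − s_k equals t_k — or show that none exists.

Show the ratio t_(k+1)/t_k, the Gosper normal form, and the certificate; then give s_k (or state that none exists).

Compute t_(k+1)/t_k: get (5*k**4 + 14*k**3 - 5*k**2 - 52*k - 49)/(5*k**4 - 6*k**3 - 17*k**2 - 20*k - 11).
A = 1, B = 1, C = k**4 - 6*k**3/5 - 17*k**2/5 - 4*k - 11/5.
Need (1)·f(k+1) − (1)·f(k) = k**4 - 6*k**3/5 - 17*k**2/5 - 4*k - 11/5.
Bound: deg f ≤ 5.
Solving with deg f ≤ 5: f(k) = k*(k**4 - 4*k**3 - k**2 - 3*k - 4)/5.
So s_k = (B(k−1)f/C)·t_k = (k*(k**4 - 4*k**3 - k**2 - 3*k - 4)/(5*k**4 - 6*k**3 - 17*k**2 - 20*k - 11))·t_k = k*(-k**4 + 4*k**3 + k**2 + 3*k + 4).
s_(k+1) − s_k = -5*k**4 + 6*k**3 + 17*k**2 + 20*k + 11 = t_k.

s_k = k*(-k**4 + 4*k**3 + k**2 + 3*k + 4)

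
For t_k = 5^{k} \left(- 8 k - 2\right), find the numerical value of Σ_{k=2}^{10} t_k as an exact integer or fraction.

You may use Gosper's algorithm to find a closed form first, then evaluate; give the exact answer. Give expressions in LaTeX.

Ratio r(k) = 5*(4*k + 5)/(4*k + 1).
Take A(k)=5, B(k)=1, C(k)=k + 1/4.
Set up (5)·f(k+1) − (1)·f(k) − (k + 1/4) = 0.
Degrees (0,0,1) ⇒ d ≤ 1.
A polynomial solution: f(k) = (k - 1)/4.
So s_k = (B(k−1)f/C)·t_k = ((k - 1)/(4*k + 1))·t_k = 2*5**k*(1 - k).
Verify: 5**k*(-8*k - 2) matches t_k.
Evaluate s at k=11 and k=2: -976562500 and -50; difference -976562450.

Σ = -976562450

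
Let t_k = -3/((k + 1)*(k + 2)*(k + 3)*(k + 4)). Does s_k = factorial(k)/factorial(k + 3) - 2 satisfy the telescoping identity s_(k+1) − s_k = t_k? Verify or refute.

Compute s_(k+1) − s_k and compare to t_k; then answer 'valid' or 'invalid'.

s_(k+1) = factorial(k + 1)/factorial(k + 4) - 2
s_(k+1) − s_k = -3/((k + 1)*(k + 2)*(k + 3)*(k + 4))
(s_(k+1) − s_k) − t_k = 0

Valid: the claim telescopes to t_k.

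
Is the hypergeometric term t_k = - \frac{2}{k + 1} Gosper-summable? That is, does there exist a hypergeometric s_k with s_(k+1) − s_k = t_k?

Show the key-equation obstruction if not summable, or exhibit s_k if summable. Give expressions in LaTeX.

No; the coefficient equations for f are inconsistent.

t_(k+1)/t_k = (k + 1)/(k + 2).
So A=k + 1 and B=k + 2, with C=1.
Solve (k + 1)·f(k+1) − (k + 1)·f(k) = 1.
d = 0 from the (1,1,0) case.
Put f(k) = c0: A·f(k+1) − B(k−1)·f(k) − C = -1; need -1 = 0 — inconsistent ⇒ no f, not summable.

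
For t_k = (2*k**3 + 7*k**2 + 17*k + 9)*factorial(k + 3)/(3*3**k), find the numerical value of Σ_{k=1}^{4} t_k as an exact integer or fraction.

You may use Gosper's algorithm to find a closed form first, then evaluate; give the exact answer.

r(k) = (2*k**4 + 21*k**3 + 89*k**2 + 183*k + 140)/(3*(2*k**3 + 7*k**2 + 17*k + 9)) after simplifying.
A = k/3 + 4/3, B = 1, C = k**3 + 7*k**2/2 + 17*k/2 + 9/2.
Key eq: (k/3 + 4/3)·f(k+1) = (1)·f(k) + (k**3 + 7*k**2/2 + 17*k/2 + 9/2).
deg f ≤ 2 (via 1,0,3).
Coefficient equations give f(k) = 3*(k - 1)*(2*k + 3)/2.
Then R = B(k−1)f/C = 3*(k - 1)*(2*k + 3)/(2*k**3 + 7*k**2 + 17*k + 9), so s_k = R(k)·t_k = (k - 1)*(2*k + 3)*factorial(k + 3)/3**k.
Check: Δs_k = (2*k**3 + 7*k**2 + 17*k + 9)*factorial(k + 3)/(3*3**k). ✓
Evaluate s at k=5 and k=1: 232960/27 and 0; difference 232960/27.

Σ = 232960/27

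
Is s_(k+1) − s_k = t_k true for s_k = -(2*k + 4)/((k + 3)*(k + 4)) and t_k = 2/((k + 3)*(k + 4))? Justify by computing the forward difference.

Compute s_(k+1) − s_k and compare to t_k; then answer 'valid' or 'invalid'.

s_(k+1) = 2*(-k - 3)/((k + 4)*(k + 5))
s_(k+1) − s_k = 2*(k + 1)/(k**3 + 12*k**2 + 47*k + 60)
(s_(k+1) − s_k) − t_k = -8/(k**3 + 12*k**2 + 47*k + 60)

Invalid: residual -8/(k**3 + 12*k**2 + 47*k + 60) ≠ 0.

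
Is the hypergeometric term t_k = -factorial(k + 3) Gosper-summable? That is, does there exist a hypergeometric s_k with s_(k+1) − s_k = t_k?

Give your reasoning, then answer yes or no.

No; the degree bound rules out any f.

The ratio is k + 4.
So A=k + 4 and B=1, with C=1.
Need (k + 4)·f(k+1) − (1)·f(k) = 1.
d = -1 from the (1,0,0) case.
Negative degree bound (-1): no f exists, t_k not Gosper-summable.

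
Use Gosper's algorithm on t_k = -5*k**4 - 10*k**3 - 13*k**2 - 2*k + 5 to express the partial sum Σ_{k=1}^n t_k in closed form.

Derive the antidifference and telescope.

t_(k+1)/t_k = (5*k**4 + 30*k**3 + 73*k**2 + 78*k + 25)/(5*k**4 + 10*k**3 + 13*k**2 + 2*k - 5).
Factor: A=1; B=1; C=k**4 + 2*k**3 + 13*k**2/5 + 2*k/5 - 1.
Need (1)·f(k+1) − (1)·f(k) = k**4 + 2*k**3 + 13*k**2/5 + 2*k/5 - 1.
Degrees (0,0,4) ⇒ d ≤ 5.
A polynomial solution: f(k) = k*(k**4 + k**2 - 3*k - 4)/5.
Get s_k = R·t_k = k*(-k**4 - k**2 + 3*k + 4) with R(k) = B(k−1)f(k)/C(k) = k*(k**4 + k**2 - 3*k - 4)/(5*k**4 + 10*k**3 + 13*k**2 + 2*k - 5).
s_(k+1) − s_k = -5*k**4 - 10*k**3 - 13*k**2 - 2*k + 5 = t_k.
s_(n+1) = -n**5 - 5*n**4 - 11*n**3 - 10*n**2 + 2*n + 5 and s_(1) = 5, so S(n) = n*(-n**4 - 5*n**3 - 11*n**2 - 10*n + 2).

S(n) = n*(-n**4 - 5*n**3 - 11*n**2 - 10*n + 2)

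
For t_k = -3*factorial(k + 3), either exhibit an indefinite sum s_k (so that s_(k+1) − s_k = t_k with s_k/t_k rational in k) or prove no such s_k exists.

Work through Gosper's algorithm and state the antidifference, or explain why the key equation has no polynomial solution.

none (Gosper's algorithm certifies no s_k)

t_(k+1)/t_k = k + 4.
Factor: A=k + 4; B=1; C=1.
Solve (k + 4)·f(k+1) − (1)·f(k) = 1.
Bound: deg f ≤ -1.
d = -1 < 0 ⇒ no nonzero polynomial f; not summable.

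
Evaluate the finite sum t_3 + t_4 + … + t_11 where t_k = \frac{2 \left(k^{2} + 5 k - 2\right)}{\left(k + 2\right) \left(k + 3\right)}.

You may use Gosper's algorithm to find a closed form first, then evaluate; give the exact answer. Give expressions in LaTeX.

Σ = 558/35

Ratio r(k) = (k + 2)*(5*k + (k + 1)**2 + 3)/((k + 4)*(k**2 + 5*k - 2)).
So A=k + 2 and B=k + 4, with C=k**2 + 5*k - 2.
Need (k + 2)·f(k+1) − (k + 3)·f(k) = k**2 + 5*k - 2.
deg f ≤ 2 (via 1,1,2).
Match coefficients ⇒ f(k) = k*(k - 2).
R(k) = B(k−1)·f(k)/C(k) = k*(k - 2)*(k + 3)/(k**2 + 5*k - 2); s_k = R·t_k = 2*k*(k - 2)/(k + 2).
s_(k+1) − s_k = 2*(k**2 + 5*k - 2)/(k**2 + 5*k + 6) = t_k.
Σ_(k=3)^(11) t_k = s_(12) − s_(3) = 120/7 − (6/5) = 558/35.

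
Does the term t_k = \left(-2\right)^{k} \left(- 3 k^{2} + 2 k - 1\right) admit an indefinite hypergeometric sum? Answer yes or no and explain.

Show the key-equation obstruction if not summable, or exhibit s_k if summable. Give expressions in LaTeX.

Yes. s_k = \left(-2\right)^{k} \left(k^{2} - 2 k + 1\right).

Step 1: r(k) = 2*(2*k - 3*(k + 1)**2 + 1)/(3*k**2 - 2*k + 1).
So A=-2 and B=1, with C=k**2 - 2*k/3 + 1/3.
Need (-2)·f(k+1) − (1)·f(k) = k**2 - 2*k/3 + 1/3.
Degrees (0,0,2) ⇒ d ≤ 2.
Solve for f: f(k) = -(k - 1)**2/3 (degree 2 ≤ 2).
Certificate R = B(k−1)f/C = -(k - 1)**2/(3*k**2 - 2*k + 1) gives s_k = (-2)**k*(k**2 - 2*k + 1).
s_(k+1) − s_k = (-2)**k*(-3*k**2 + 2*k - 1) = t_k.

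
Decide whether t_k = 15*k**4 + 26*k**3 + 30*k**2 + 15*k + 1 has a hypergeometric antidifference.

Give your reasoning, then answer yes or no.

Yes. s_k = k*(3*k**4 - k**3 + 2*k**2 - k - 2).

Compute t_(k+1)/t_k: get (15*k**4 + 86*k**3 + 198*k**2 + 213*k + 87)/(15*k**4 + 26*k**3 + 30*k**2 + 15*k + 1).
So A=1 and B=1, with C=k**4 + 26*k**3/15 + 2*k**2 + k + 1/15.
Need (1)·f(k+1) − (1)·f(k) = k**4 + 26*k**3/15 + 2*k**2 + k + 1/15.
Bound: deg f ≤ 5.
Solving with deg f ≤ 5: f(k) = k*(3*k**4 - k**3 + 2*k**2 - k - 2)/15.
Then R = B(k−1)f/C = k*(3*k**4 - k**3 + 2*k**2 - k - 2)/(15*k**4 + 26*k**3 + 30*k**2 + 15*k + 1), so s_k = R(k)·t_k = k*(3*k**4 - k**3 + 2*k**2 - k - 2).
s_(k+1) − s_k = 15*k**4 + 26*k**3 + 30*k**2 + 15*k + 1 = t_k.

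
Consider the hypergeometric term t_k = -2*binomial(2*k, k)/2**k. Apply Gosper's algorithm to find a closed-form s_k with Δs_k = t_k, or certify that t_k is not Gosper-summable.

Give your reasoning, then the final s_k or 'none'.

Ratio r(k) = (2*k + 1)/(k + 1).
A = 2*k + 1, B = k + 1, C = 1.
Solve (2*k + 1)·f(k+1) − (k)·f(k) = 1.
deg f ≤ -1 (via 1,1,0).
deg f ≤ -1 is impossible — no certificate.

no hypergeometric antidifference exists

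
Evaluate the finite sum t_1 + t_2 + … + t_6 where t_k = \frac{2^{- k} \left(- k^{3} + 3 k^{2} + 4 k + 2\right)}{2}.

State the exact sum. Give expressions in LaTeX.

Σ = 231/64

The ratio is (k**3 - 7*k - 8)/(2*(k**3 - 3*k**2 - 4*k - 2)).
A = 1/2, B = 1, C = k**3 - 3*k**2 - 4*k - 2.
Key eq: (1/2)·f(k+1) = (1)·f(k) + (k**3 - 3*k**2 - 4*k - 2).
Degrees (0,0,3) ⇒ d ≤ 3.
Coefficient equations give f(k) = -2*(k**3 - k - 2).
R(k) = B(k−1)·f(k)/C(k) = -2*(k**3 - k - 2)/(k**3 - 3*k**2 - 4*k - 2); s_k = R·t_k = (k**3 - k - 2)/2**k.
Δs = (-2*k**3 + k + (k + 1)**3 + 1)/(2*2**k), as required.
Evaluate s at k=7 and k=1: 167/64 and -1; difference 231/64.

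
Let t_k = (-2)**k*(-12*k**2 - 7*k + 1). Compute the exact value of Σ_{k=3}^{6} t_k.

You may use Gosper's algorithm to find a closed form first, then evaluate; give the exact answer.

Σ = -22064

The ratio is 2*(-12*k**2 - 31*k - 18)/(12*k**2 + 7*k - 1).
A = -2, B = 1, C = k**2 + 7*k/12 - 1/12.
f must satisfy (-2)·f(k+1) − (1)·f(k) = k**2 + 7*k/12 - 1/12.
Bound: deg f ≤ 2.
Match coefficients ⇒ f(k) = -(k - 1)*(4*k + 1)/12.
R(k) = B(k−1)·f(k)/C(k) = -(k - 1)*(4*k + 1)/(12*k**2 + 7*k - 1); s_k = R·t_k = (-2)**k*(4*k**2 - 3*k - 1).
Δs = (-2)**k*(-12*k**2 - 7*k + 1), as required.
Sum = s_(7) − s_(3); s_(7) = -22272, s_(3) = -208 ⇒ -22064.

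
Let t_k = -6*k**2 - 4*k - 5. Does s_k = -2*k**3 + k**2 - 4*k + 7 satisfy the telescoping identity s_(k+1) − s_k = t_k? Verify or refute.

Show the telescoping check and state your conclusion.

s_(k+1) = -2*k**3 - 5*k**2 - 8*k + 2
s_(k+1) − s_k = -6*k**2 - 4*k - 5
(s_(k+1) − s_k) − t_k = 0

Valid: the claim telescopes to t_k.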